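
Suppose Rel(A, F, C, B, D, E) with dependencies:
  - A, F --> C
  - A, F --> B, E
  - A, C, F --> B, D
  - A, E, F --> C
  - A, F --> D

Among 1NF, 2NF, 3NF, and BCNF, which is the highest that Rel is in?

BCNF

Candidate key: {A, F}. Prime attributes: {A, F}.
Each dependency's left side is a superkey — BCNF holds.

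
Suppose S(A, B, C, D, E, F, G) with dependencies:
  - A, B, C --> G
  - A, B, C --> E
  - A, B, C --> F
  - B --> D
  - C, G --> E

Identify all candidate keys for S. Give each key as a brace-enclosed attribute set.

{A, B, C}

{A, B, C} never appear on the right of any FD, so every key must include all of them.
{A, B, C}⁺ = {A, B, C, D, E, F, G}, which is every attribute, so {A, B, C} is a candidate key.
Every other attribute set either contains this one or has a smaller closure.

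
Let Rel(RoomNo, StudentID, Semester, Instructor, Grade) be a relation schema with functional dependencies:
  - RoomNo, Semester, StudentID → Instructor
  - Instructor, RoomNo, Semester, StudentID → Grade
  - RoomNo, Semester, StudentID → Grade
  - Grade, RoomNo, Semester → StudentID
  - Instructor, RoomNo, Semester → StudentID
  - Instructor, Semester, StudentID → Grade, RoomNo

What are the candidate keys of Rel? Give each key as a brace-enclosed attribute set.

{Grade, RoomNo, Semester}, {Instructor, RoomNo, Semester}, {Instructor, Semester, StudentID}, {RoomNo, Semester, StudentID}

{Semester} never appears on the right of any FD, so every key must include it.
Closure of {Grade, RoomNo, Semester} is {Grade, Instructor, RoomNo, Semester, StudentID}, the whole schema; {Grade, RoomNo, Semester} is a candidate key.
Closure of {Instructor, RoomNo, Semester} is {Grade, Instructor, RoomNo, Semester, StudentID}, the whole schema; {Instructor, RoomNo, Semester} is a candidate key.
Closure of {Instructor, Semester, StudentID} is {Grade, Instructor, RoomNo, Semester, StudentID}, the whole schema; {Instructor, Semester, StudentID} is a candidate key.
Closure of {RoomNo, Semester, StudentID} is {Grade, Instructor, RoomNo, Semester, StudentID}, the whole schema; {RoomNo, Semester, StudentID} is a candidate key.
Any other superkey properly contains one of these, so there are no further candidate keys.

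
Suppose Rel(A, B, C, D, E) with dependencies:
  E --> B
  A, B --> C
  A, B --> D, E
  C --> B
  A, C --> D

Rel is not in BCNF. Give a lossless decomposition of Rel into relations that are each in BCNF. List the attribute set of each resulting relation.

Candidate keys of the original relation: {A, B}, {A, C}, {A, E}.
{A, B, C, D, E}: {E} determines {B, E} here but is not a superkey — split on E --> B, giving {B, E} and {A, C, D, E}.
{B, E}: every determinant is a superkey — BCNF.
{A, C, D, E}: every determinant is a superkey — BCNF.

{A, C, D, E}; {B, E}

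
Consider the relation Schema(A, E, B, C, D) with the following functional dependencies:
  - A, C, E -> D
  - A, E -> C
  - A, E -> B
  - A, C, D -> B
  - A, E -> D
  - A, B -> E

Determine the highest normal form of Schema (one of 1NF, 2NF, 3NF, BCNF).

Candidate keys: {A, B}, {A, C, D}, {A, E}. Prime attributes: {A, B, C, D, E}.
The left-hand side of every FD is a superkey, so BCNF is satisfied.

BCNF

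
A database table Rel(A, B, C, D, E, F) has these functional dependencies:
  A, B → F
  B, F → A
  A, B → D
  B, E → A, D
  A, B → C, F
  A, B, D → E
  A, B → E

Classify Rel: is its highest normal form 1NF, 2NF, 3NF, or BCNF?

Candidate keys: {A, B}, {B, E}, {B, F}. Prime attributes: {A, B, E, F}.
The left-hand side of every FD is a superkey, so BCNF is satisfied.

BCNF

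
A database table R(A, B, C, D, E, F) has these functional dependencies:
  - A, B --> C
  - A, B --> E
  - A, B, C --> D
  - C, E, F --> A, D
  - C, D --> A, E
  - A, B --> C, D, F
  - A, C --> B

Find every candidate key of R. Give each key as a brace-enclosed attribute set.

Closure of {A, B} is {A, B, C, D, E, F}, the whole schema; {A, B} is a candidate key.
Closure of {A, C} is {A, B, C, D, E, F}, the whole schema; {A, C} is a candidate key.
Closure of {C, D} is {A, B, C, D, E, F}, the whole schema; {C, D} is a candidate key.
Closure of {C, E, F} is {A, B, C, D, E, F}, the whole schema; {C, E, F} is a candidate key.
These are minimal and exhaustive — every other superkey contains one of them.

{A, B}, {A, C}, {C, D}, {C, E, F}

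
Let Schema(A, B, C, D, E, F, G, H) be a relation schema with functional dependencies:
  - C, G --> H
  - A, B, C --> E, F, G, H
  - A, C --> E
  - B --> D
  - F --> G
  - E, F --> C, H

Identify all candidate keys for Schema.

{A, B, C}, {A, B, E, F}

No FD produces {A, B}, so they must be in every candidate key.
{A, B, C}⁺ = {A, B, C, D, E, F, G, H}, which is every attribute, so {A, B, C} is a candidate key.
{A, B, E, F}⁺ = {A, B, C, D, E, F, G, H}, which is every attribute, so {A, B, E, F} is a candidate key.
Any other superkey properly contains one of these, so there are no further candidate keys.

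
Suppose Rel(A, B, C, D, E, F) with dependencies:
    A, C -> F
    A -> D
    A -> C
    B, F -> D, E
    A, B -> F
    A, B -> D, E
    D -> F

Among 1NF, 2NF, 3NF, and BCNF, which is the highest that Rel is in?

1NF

Candidate key: {A, B}. Prime attributes: {A, B}.
For A, C -> F we have {A, C}⁺ = {A, C, D, F}; {A, C} is not a superkey, so BCNF fails.
A, C -> F determines the non-prime attribute {F} from a non-superkey — 3NF is violated.
The proper key subset {A} of {A, B} determines non-prime {C, D, F}, so the relation is not even in 2NF.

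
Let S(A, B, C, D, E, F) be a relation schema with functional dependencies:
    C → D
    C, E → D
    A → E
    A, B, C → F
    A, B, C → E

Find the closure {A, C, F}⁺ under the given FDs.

Start with {A, C, F}.
C → D applies; add {D} → now {A, C, D, F}.
A → E applies; add {E} → now {A, C, D, E, F}.
No further FD applies.

{A, C, D, E, F}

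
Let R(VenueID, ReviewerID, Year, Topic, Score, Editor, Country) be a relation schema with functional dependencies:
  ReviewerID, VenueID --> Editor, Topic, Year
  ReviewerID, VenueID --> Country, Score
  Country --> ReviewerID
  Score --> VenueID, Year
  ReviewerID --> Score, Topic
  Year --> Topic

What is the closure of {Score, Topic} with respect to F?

Start with {Score, Topic}.
Score --> VenueID, Year applies; add {VenueID, Year} → now {Score, Topic, VenueID, Year}.
No further FD applies.

{Score, Topic, VenueID, Year}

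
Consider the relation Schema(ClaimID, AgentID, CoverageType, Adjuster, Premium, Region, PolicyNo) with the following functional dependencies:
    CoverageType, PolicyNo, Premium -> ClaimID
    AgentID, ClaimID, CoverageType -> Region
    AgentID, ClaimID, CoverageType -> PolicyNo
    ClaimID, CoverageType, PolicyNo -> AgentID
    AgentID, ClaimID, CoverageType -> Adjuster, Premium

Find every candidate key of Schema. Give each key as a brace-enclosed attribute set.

{CoverageType} never appears on the right of any FD, so every key must include it.
Closure of {AgentID, ClaimID, CoverageType} is {Adjuster, AgentID, ClaimID, CoverageType, PolicyNo, Premium, Region}, the whole schema; {AgentID, ClaimID, CoverageType} is a candidate key.
Closure of {ClaimID, CoverageType, PolicyNo} is {Adjuster, AgentID, ClaimID, CoverageType, PolicyNo, Premium, Region}, the whole schema; {ClaimID, CoverageType, PolicyNo} is a candidate key.
Closure of {CoverageType, PolicyNo, Premium} is {Adjuster, AgentID, ClaimID, CoverageType, PolicyNo, Premium, Region}, the whole schema; {CoverageType, PolicyNo, Premium} is a candidate key.
These are minimal and exhaustive — every other superkey contains one of them.

{AgentID, ClaimID, CoverageType}, {ClaimID, CoverageType, PolicyNo}, {CoverageType, PolicyNo, Premium}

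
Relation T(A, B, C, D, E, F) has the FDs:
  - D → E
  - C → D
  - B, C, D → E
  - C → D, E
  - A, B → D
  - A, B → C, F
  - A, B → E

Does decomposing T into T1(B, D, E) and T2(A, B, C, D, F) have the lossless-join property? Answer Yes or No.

Yes

T1 ∩ T2 = {B, D}; its closure under F is {B, D, E}.
This includes all of T1, so the common attributes are a superkey of T1 — the join is lossless.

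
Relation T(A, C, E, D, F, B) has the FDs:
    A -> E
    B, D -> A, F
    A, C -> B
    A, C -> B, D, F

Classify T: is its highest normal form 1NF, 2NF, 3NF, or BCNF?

1NF

Candidate keys: {A, C}, {B, C, D}. Prime attributes: {A, B, C, D}.
A -> E: {A}⁺ = {A, E}, which is not all of the attributes, so the left side is not a superkey — BCNF is violated.
A -> E has non-prime {E} on the right and a non-superkey on the left, so 3NF fails.
{A} is a proper subset of the key {A, C}, and {A}⁺ contains the non-prime attribute {E} — a partial dependency, so 2NF is violated.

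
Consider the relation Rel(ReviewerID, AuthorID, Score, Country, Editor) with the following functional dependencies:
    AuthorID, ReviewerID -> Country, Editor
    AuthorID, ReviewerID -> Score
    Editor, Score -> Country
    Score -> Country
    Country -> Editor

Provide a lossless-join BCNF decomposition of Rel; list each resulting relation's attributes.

Candidate key of the original relation: {AuthorID, ReviewerID}.
{AuthorID, Country, Editor, ReviewerID, Score}: {Editor, Score} determines {Country, Editor, Score} here but is not a superkey — split on Editor, Score -> Country, giving {Country, Editor, Score} and {AuthorID, Editor, ReviewerID, Score}.
{Country, Editor, Score}: {Country} determines {Country, Editor} here but is not a superkey — split on Country -> Editor, giving {Country, Editor} and {Country, Score}.
{Country, Editor} is in BCNF.
{Country, Score} is in BCNF.
{AuthorID, Editor, ReviewerID, Score}: {Score} determines {Editor, Score} here but is not a superkey — split on Score -> Editor, giving {Editor, Score} and {AuthorID, ReviewerID, Score}.
{Editor, Score} is in BCNF.
{AuthorID, ReviewerID, Score} is in BCNF.

{AuthorID, ReviewerID, Score}; {Country, Editor}; {Country, Score}; {Editor, Score}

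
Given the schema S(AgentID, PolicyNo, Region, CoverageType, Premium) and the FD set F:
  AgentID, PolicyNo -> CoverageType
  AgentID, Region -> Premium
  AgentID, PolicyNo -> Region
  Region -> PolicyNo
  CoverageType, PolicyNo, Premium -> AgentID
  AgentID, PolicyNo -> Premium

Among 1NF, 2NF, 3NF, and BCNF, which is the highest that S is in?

3NF

Candidate keys: {AgentID, PolicyNo}, {AgentID, Region}, {CoverageType, PolicyNo, Premium}, {CoverageType, Premium, Region}. Prime attributes: {AgentID, CoverageType, PolicyNo, Premium, Region}.
For Region -> PolicyNo we have {Region}⁺ = {PolicyNo, Region}; {Region} is not a superkey, so BCNF fails.
But every attribute on its right side ({PolicyNo}) is prime, and the same holds for every other non-superkey FD, so 3NF still holds.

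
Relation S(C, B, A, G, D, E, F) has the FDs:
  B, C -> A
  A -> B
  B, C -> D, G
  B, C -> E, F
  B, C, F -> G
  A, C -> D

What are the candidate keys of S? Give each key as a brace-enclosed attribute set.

Attributes never on any right-hand side: {C} — every candidate key must contain it.
{A, C} is a candidate key since {A, C}⁺ = {A, B, C, D, E, F, G} covers every attribute.
{B, C} is a candidate key since {B, C}⁺ = {A, B, C, D, E, F, G} covers every attribute.
Any other superkey properly contains one of these, so there are no further candidate keys.

{A, C}, {B, C}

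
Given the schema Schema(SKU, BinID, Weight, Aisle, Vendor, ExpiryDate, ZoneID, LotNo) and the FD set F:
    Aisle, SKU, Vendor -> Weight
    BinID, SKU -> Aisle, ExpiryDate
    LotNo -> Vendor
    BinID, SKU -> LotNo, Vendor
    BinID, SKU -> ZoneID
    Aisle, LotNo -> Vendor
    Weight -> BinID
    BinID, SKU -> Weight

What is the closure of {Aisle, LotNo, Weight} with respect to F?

{Aisle, BinID, LotNo, Vendor, Weight}

Start with {Aisle, LotNo, Weight}.
LotNo -> Vendor applies; add {Vendor} → now {Aisle, LotNo, Vendor, Weight}.
Weight -> BinID applies; add {BinID} → now {Aisle, BinID, LotNo, Vendor, Weight}.
No further FD applies.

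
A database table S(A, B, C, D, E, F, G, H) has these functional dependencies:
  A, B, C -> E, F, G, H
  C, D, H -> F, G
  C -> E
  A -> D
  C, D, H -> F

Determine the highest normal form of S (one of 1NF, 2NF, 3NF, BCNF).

1NF

Candidate key: {A, B, C}. Prime attributes: {A, B, C}.
C, D, H -> F, G breaks BCNF: {C, D, H}⁺ = {C, D, E, F, G, H}, so {C, D, H} is not a superkey.
Because {F, G} are non-prime and the left side of C, D, H -> F, G is not a superkey, the relation is not in 3NF.
{A} is a proper subset of the key {A, B, C}, and {A}⁺ contains the non-prime attribute {D} — a partial dependency, so 2NF is violated.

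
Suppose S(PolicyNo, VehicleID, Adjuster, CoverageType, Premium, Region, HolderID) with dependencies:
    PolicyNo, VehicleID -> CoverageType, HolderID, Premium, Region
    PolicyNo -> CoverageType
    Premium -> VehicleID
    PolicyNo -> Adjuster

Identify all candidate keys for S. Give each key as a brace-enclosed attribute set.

{PolicyNo} never appears on the right of any FD, so every key must include it.
{PolicyNo, Premium} is a candidate key since {PolicyNo, Premium}⁺ = {Adjuster, CoverageType, HolderID, PolicyNo, Premium, Region, VehicleID} covers every attribute.
{PolicyNo, VehicleID} is a candidate key since {PolicyNo, VehicleID}⁺ = {Adjuster, CoverageType, HolderID, PolicyNo, Premium, Region, VehicleID} covers every attribute.
No proper subset of any of these is a key, and no other minimal superkey exists.

{PolicyNo, Premium}, {PolicyNo, VehicleID}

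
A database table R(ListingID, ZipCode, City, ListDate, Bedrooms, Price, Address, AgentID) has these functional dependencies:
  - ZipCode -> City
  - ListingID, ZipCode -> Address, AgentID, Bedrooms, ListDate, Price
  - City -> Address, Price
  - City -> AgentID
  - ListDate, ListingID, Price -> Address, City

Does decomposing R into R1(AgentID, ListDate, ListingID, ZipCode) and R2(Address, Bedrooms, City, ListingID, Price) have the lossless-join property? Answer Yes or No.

No

Common attributes: {ListingID}; their closure is {ListingID}.
R1 ⊄ {ListingID} and R2 ⊄ {ListingID}, so the split is lossy.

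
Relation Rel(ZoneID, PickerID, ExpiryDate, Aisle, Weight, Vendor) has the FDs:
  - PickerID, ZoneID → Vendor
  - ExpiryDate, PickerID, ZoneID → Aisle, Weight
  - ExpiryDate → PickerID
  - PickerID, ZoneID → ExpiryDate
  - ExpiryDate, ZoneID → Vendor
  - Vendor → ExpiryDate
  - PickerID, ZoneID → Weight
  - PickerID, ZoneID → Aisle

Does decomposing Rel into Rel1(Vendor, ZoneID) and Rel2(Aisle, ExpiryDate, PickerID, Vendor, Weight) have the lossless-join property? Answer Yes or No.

Rel1 ∩ Rel2 = {Vendor}; its closure under F is {ExpiryDate, PickerID, Vendor}.
Rel1 ⊄ {ExpiryDate, PickerID, Vendor} and Rel2 ⊄ {ExpiryDate, PickerID, Vendor}, so the split is lossy.

No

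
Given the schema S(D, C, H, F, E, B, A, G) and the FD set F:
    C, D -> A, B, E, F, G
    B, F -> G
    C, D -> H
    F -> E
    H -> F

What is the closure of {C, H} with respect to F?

{C, E, F, H}

Start with {C, H}.
H -> F applies; add {F} → now {C, F, H}.
F -> E applies; add {E} → now {C, E, F, H}.
No further FD applies.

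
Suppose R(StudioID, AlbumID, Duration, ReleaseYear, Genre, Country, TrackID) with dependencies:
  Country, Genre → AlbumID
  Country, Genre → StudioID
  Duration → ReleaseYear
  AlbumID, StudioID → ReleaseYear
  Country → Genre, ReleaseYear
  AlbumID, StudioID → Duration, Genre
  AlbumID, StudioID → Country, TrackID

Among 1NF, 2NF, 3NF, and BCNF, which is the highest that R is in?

2NF

Candidate keys: {AlbumID, StudioID}, {Country}. Prime attributes: {AlbumID, Country, StudioID}.
Duration → ReleaseYear: {Duration}⁺ = {Duration, ReleaseYear}, which is not all of the attributes, so the left side is not a superkey — BCNF is violated.
Duration → ReleaseYear determines the non-prime attribute {ReleaseYear} from a non-superkey — 3NF is violated.
No proper subset of a key has a non-prime attribute in its closure, so there is no partial dependency; 2NF holds.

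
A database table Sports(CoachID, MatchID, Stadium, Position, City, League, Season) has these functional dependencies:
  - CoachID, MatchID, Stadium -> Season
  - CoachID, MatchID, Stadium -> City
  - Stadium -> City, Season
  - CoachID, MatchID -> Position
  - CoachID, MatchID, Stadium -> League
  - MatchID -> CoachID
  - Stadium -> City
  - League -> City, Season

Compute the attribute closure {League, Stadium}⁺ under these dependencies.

{City, League, Season, Stadium}

Start with {League, Stadium}.
Stadium -> City, Season applies; add {City, Season} → now {City, League, Season, Stadium}.
No further FD applies.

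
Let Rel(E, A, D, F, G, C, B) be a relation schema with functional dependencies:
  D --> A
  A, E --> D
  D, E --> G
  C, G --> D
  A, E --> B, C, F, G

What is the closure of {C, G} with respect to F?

{A, C, D, G}

Start with {C, G}.
C, G --> D applies; add {D} → now {C, D, G}.
D --> A applies; add {A} → now {A, C, D, G}.
No further FD applies.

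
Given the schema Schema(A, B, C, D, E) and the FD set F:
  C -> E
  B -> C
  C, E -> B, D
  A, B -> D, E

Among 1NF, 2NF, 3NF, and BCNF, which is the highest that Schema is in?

1NF

Candidate keys: {A, B}, {A, C}. Prime attributes: {A, B, C}.
C -> E breaks BCNF: {C}⁺ = {B, C, D, E}, so {C} is not a superkey.
Because {E} is non-prime and the left side of C -> E is not a superkey, the relation is not in 3NF.
{B} is a proper subset of the key {A, B}, and {B}⁺ contains the non-prime attributes {D, E} — a partial dependency, so 2NF is violated.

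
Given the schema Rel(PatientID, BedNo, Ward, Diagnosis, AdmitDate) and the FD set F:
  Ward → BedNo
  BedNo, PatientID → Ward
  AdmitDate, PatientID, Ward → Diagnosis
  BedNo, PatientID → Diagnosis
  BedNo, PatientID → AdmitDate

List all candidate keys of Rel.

{BedNo, PatientID}, {PatientID, Ward}

No FD produces {PatientID}, so it must be in every candidate key.
{BedNo, PatientID} is a candidate key since {BedNo, PatientID}⁺ = {AdmitDate, BedNo, Diagnosis, PatientID, Ward} covers every attribute.
{PatientID, Ward} is a candidate key since {PatientID, Ward}⁺ = {AdmitDate, BedNo, Diagnosis, PatientID, Ward} covers every attribute.
These are minimal and exhaustive — every other superkey contains one of them.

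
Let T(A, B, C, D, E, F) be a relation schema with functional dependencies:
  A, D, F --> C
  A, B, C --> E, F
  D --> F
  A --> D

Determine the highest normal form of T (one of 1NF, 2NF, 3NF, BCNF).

Candidate key: {A, B}. Prime attributes: {A, B}.
A, D, F --> C breaks BCNF: {A, D, F}⁺ = {A, C, D, F}, so {A, D, F} is not a superkey.
A, D, F --> C determines the non-prime attribute {C} from a non-superkey — 3NF is violated.
{A} is a proper subset of the key {A, B}, and {A}⁺ contains the non-prime attributes {C, D, F} — a partial dependency, so 2NF is violated.

1NF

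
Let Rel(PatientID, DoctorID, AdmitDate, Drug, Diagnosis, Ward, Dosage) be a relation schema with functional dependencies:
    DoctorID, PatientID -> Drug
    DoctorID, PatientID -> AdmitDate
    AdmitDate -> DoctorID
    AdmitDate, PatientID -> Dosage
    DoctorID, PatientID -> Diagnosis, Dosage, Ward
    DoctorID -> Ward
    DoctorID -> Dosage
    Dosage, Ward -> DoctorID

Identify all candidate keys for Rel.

{PatientID} never appears on the right of any FD, so every key must include it.
{AdmitDate, PatientID} is a candidate key since {AdmitDate, PatientID}⁺ = {AdmitDate, Diagnosis, DoctorID, Dosage, Drug, PatientID, Ward} covers every attribute.
{DoctorID, PatientID} is a candidate key since {DoctorID, PatientID}⁺ = {AdmitDate, Diagnosis, DoctorID, Dosage, Drug, PatientID, Ward} covers every attribute.
{Dosage, PatientID, Ward} is a candidate key since {Dosage, PatientID, Ward}⁺ = {AdmitDate, Diagnosis, DoctorID, Dosage, Drug, PatientID, Ward} covers every attribute.
These are minimal and exhaustive — every other superkey contains one of them.

{AdmitDate, PatientID}, {DoctorID, PatientID}, {Dosage, PatientID, Ward}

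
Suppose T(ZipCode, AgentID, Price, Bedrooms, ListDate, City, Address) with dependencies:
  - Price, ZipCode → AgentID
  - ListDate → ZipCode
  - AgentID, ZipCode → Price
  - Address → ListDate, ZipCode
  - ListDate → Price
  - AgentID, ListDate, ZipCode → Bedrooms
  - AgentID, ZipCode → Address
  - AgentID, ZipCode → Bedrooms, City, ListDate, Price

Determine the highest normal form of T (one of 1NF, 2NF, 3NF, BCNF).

Candidate keys: {Address}, {AgentID, ZipCode}, {ListDate}, {Price, ZipCode}. Prime attributes: {Address, AgentID, ListDate, Price, ZipCode}.
Every FD has a superkey on the left, so the relation is in BCNF.

BCNF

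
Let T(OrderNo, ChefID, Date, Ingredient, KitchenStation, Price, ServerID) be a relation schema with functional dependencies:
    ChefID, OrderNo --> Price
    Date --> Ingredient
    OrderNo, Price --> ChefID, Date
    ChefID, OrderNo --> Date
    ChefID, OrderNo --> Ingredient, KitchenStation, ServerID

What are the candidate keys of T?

Attributes never on any right-hand side: {OrderNo} — every candidate key must contain it.
{ChefID, OrderNo} is a candidate key since {ChefID, OrderNo}⁺ = {ChefID, Date, Ingredient, KitchenStation, OrderNo, Price, ServerID} covers every attribute.
{OrderNo, Price} is a candidate key since {OrderNo, Price}⁺ = {ChefID, Date, Ingredient, KitchenStation, OrderNo, Price, ServerID} covers every attribute.
Any other superkey properly contains one of these, so there are no further candidate keys.

{ChefID, OrderNo}, {OrderNo, Price}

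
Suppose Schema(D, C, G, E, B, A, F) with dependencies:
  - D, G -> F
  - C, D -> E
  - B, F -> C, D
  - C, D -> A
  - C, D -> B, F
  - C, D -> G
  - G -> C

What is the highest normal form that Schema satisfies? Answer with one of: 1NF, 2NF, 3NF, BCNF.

Candidate keys: {B, F}, {C, D}, {D, G}. Prime attributes: {B, C, D, F, G}.
G -> C: {G}⁺ = {C, G}, which is not all of the attributes, so the left side is not a superkey — BCNF is violated.
But every attribute on its right side ({C}) is prime, and the same holds for every other non-superkey FD, so 3NF still holds.

3NF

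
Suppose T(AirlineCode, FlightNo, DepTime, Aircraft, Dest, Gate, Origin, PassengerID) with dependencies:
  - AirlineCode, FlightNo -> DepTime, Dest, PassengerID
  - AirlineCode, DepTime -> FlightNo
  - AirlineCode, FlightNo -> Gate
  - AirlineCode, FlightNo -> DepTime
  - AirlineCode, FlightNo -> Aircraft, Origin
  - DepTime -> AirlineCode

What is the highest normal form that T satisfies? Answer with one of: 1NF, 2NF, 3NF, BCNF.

Candidate keys: {AirlineCode, FlightNo}, {DepTime}. Prime attributes: {AirlineCode, DepTime, FlightNo}.
The left-hand side of every FD is a superkey, so BCNF is satisfied.

BCNF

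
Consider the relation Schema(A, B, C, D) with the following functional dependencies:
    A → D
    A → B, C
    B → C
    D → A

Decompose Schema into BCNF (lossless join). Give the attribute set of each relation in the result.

{A, B, D}; {B, C}

Candidate keys of the original relation: {A}, {D}.
In {A, B, C, D}, {B} is not a superkey ({B}⁺ restricted to this set is {B, C}), so split on B → C into {B, C} and {A, B, D}.
{B, C} is in BCNF.
{A, B, D} is in BCNF.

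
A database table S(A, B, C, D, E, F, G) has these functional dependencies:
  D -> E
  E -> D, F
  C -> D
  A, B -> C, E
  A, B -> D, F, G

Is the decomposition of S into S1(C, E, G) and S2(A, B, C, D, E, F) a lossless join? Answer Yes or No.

No

S1 ∩ S2 = {C, E}; its closure under F is {C, D, E, F}.
The closure covers neither S1 nor S2 entirely; the join is not lossless.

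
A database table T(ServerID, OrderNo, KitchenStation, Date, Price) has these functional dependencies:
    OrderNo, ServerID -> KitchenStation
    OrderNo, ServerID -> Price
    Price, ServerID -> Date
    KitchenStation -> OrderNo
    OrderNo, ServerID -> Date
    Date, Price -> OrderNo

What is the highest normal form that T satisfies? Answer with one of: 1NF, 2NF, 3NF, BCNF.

Candidate keys: {KitchenStation, ServerID}, {OrderNo, ServerID}, {Price, ServerID}. Prime attributes: {KitchenStation, OrderNo, Price, ServerID}.
KitchenStation -> OrderNo breaks BCNF: {KitchenStation}⁺ = {KitchenStation, OrderNo}, so {KitchenStation} is not a superkey.
But every attribute on its right side ({OrderNo}) is prime, and the same holds for every other non-superkey FD, so 3NF still holds.

3NF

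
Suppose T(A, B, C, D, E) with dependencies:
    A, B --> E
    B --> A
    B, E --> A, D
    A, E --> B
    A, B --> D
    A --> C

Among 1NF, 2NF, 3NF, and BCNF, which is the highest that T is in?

1NF

Candidate keys: {A, E}, {B}. Prime attributes: {A, B, E}.
A --> C: {A}⁺ = {A, C}, which is not all of the attributes, so the left side is not a superkey — BCNF is violated.
A --> C determines the non-prime attribute {C} from a non-superkey — 3NF is violated.
Since {A} ⊂ {A, E} and {A}⁺ ⊇ {C} with {C} non-prime, there is a partial dependency; 2NF fails.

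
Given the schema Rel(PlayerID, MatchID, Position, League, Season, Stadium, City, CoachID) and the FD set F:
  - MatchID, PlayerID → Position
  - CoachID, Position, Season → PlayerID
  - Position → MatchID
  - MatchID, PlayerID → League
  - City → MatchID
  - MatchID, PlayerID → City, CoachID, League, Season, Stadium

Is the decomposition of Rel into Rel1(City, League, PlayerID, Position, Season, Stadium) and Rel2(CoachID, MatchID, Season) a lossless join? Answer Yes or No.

No

Rel1 ∩ Rel2 = {Season}; its closure under F is {Season}.
The closure covers neither Rel1 nor Rel2 entirely; the join is not lossless.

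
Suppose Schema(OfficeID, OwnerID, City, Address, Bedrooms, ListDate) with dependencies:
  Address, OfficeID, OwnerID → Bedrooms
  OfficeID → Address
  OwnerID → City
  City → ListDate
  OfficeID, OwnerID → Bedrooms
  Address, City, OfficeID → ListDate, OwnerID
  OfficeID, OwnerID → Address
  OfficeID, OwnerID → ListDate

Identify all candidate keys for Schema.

{OfficeID} never appears on the right of any FD, so every key must include it.
{City, OfficeID} is a candidate key since {City, OfficeID}⁺ = {Address, Bedrooms, City, ListDate, OfficeID, OwnerID} covers every attribute.
{OfficeID, OwnerID} is a candidate key since {OfficeID, OwnerID}⁺ = {Address, Bedrooms, City, ListDate, OfficeID, OwnerID} covers every attribute.
Any other superkey properly contains one of these, so there are no further candidate keys.

{City, OfficeID}, {OfficeID, OwnerID}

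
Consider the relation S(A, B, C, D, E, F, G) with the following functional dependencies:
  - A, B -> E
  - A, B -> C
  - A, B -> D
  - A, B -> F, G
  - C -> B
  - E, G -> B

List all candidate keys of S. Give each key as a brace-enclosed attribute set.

{A, B}, {A, C}, {A, E, G}

{A} never appears on the right of any FD, so every key must include it.
{A, B}⁺ = {A, B, C, D, E, F, G} — all of the relation — so {A, B} is a candidate key.
{A, C}⁺ = {A, B, C, D, E, F, G} — all of the relation — so {A, C} is a candidate key.
{A, E, G}⁺ = {A, B, C, D, E, F, G} — all of the relation — so {A, E, G} is a candidate key.
These are minimal and exhaustive — every other superkey contains one of them.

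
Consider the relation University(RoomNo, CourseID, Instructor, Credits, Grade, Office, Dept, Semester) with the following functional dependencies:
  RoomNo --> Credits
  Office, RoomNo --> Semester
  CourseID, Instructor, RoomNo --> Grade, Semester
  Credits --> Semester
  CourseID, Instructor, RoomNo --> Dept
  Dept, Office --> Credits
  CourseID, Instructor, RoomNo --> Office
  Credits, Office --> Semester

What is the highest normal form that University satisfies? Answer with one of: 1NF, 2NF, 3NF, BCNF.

Candidate key: {CourseID, Instructor, RoomNo}. Prime attributes: {CourseID, Instructor, RoomNo}.
RoomNo --> Credits: {RoomNo}⁺ = {Credits, RoomNo, Semester}, which is not all of the attributes, so the left side is not a superkey — BCNF is violated.
RoomNo --> Credits determines the non-prime attribute {Credits} from a non-superkey — 3NF is violated.
Since {RoomNo} ⊂ {CourseID, Instructor, RoomNo} and {RoomNo}⁺ ⊇ {Credits, Semester} with {Credits, Semester} non-prime, there is a partial dependency; 2NF fails.

1NF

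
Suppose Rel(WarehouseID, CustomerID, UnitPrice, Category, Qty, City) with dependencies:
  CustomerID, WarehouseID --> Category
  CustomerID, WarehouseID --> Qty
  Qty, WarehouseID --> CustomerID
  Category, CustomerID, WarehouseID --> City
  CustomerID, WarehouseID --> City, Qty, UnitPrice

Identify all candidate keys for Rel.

{CustomerID, WarehouseID}, {Qty, WarehouseID}

Attributes never on any right-hand side: {WarehouseID} — every candidate key must contain it.
{CustomerID, WarehouseID}⁺ = {Category, City, CustomerID, Qty, UnitPrice, WarehouseID}, which is every attribute, so {CustomerID, WarehouseID} is a candidate key.
{Qty, WarehouseID}⁺ = {Category, City, CustomerID, Qty, UnitPrice, WarehouseID}, which is every attribute, so {Qty, WarehouseID} is a candidate key.
Any other superkey properly contains one of these, so there are no further candidate keys.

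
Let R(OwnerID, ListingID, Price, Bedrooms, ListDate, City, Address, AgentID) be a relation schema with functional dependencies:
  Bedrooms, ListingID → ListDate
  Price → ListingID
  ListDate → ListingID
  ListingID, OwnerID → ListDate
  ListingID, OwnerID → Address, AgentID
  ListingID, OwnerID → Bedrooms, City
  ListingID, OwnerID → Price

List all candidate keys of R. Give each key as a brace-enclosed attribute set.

{ListDate, OwnerID}, {ListingID, OwnerID}, {OwnerID, Price}

Attributes never on any right-hand side: {OwnerID} — every candidate key must contain it.
{ListDate, OwnerID} is a candidate key since {ListDate, OwnerID}⁺ = {Address, AgentID, Bedrooms, City, ListDate, ListingID, OwnerID, Price} covers every attribute.
{ListingID, OwnerID} is a candidate key since {ListingID, OwnerID}⁺ = {Address, AgentID, Bedrooms, City, ListDate, ListingID, OwnerID, Price} covers every attribute.
{OwnerID, Price} is a candidate key since {OwnerID, Price}⁺ = {Address, AgentID, Bedrooms, City, ListDate, ListingID, OwnerID, Price} covers every attribute.
No proper subset of any of these is a key, and no other minimal superkey exists.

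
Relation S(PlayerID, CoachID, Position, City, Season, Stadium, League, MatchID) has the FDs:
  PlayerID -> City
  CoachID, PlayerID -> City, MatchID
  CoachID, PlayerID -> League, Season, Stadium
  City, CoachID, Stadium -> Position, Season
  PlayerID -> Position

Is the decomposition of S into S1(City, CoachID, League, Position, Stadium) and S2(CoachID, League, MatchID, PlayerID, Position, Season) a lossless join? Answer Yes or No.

The shared attributes are {CoachID, League, Position} and {CoachID, League, Position}⁺ = {CoachID, League, Position}.
The closure covers neither S1 nor S2 entirely; the join is not lossless.

No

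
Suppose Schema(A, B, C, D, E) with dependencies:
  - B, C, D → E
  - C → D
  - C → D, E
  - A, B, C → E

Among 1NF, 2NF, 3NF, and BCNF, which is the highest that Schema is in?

Candidate key: {A, B, C}. Prime attributes: {A, B, C}.
For B, C, D → E we have {B, C, D}⁺ = {B, C, D, E}; {B, C, D} is not a superkey, so BCNF fails.
B, C, D → E determines the non-prime attribute {E} from a non-superkey — 3NF is violated.
The proper key subset {C} of {A, B, C} determines non-prime {D, E}, so the relation is not even in 2NF.

1NF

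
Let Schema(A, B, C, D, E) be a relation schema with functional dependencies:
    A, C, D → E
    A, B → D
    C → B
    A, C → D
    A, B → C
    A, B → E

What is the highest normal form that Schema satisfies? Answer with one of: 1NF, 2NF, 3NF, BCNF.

Candidate keys: {A, B}, {A, C}. Prime attributes: {A, B, C}.
For C → B we have {C}⁺ = {B, C}; {C} is not a superkey, so BCNF fails.
Its right-hand attributes {B} are all prime, as are those of every other non-superkey FD — the relation is in 3NF.

3NF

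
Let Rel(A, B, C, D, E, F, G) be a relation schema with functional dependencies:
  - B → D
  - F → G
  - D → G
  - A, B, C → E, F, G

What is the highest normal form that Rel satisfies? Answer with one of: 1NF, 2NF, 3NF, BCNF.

Candidate key: {A, B, C}. Prime attributes: {A, B, C}.
For B → D we have {B}⁺ = {B, D, G}; {B} is not a superkey, so BCNF fails.
B → D has non-prime {D} on the right and a non-superkey on the left, so 3NF fails.
{B} is a proper subset of the key {A, B, C}, and {B}⁺ contains the non-prime attributes {D, G} — a partial dependency, so 2NF is violated.

1NF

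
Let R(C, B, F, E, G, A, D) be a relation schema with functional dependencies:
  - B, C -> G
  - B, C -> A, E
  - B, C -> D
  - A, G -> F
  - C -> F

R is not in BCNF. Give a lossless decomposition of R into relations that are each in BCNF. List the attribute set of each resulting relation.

{A, B, C, D, E, G}; {A, F, G}

Candidate key of the original relation: {B, C}.
In {A, B, C, D, E, F, G}, {A, G} is not a superkey ({A, G}⁺ restricted to this set is {A, F, G}), so split on A, G -> F into {A, F, G} and {A, B, C, D, E, G}.
{A, F, G}: every determinant is a superkey — BCNF.
{A, B, C, D, E, G}: every determinant is a superkey — BCNF.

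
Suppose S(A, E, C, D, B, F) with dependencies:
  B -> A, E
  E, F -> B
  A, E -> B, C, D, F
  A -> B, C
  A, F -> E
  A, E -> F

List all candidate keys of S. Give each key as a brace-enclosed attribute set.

{A}, {B}, {E, F}

{A}⁺ = {A, B, C, D, E, F}, which is every attribute, so {A} is a candidate key.
{B}⁺ = {A, B, C, D, E, F}, which is every attribute, so {B} is a candidate key.
{E, F}⁺ = {A, B, C, D, E, F}, which is every attribute, so {E, F} is a candidate key.
Any other superkey properly contains one of these, so there are no further candidate keys.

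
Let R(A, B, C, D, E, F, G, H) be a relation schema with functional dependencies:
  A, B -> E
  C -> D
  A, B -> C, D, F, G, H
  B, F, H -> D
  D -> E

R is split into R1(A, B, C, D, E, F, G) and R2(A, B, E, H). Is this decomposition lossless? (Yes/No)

Yes

R1 ∩ R2 = {A, B, E}; its closure under F is {A, B, C, D, E, F, G, H}.
R1 is contained in that closure, so R1 ∩ R2 -> R1 holds and the join is lossless.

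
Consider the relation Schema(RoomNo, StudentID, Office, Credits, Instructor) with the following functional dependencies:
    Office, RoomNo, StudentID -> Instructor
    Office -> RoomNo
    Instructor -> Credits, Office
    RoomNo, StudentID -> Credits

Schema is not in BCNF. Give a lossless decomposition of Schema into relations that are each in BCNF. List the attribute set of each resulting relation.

Candidate keys of the original relation: {Instructor, StudentID}, {Office, StudentID}.
Within {Credits, Instructor, Office, RoomNo, StudentID}: {Office}⁺ ∩ {Credits, Instructor, Office, RoomNo, StudentID} = {Office, RoomNo}, not the whole set, so Office -> RoomNo violates BCNF; decompose into {Office, RoomNo} and {Credits, Instructor, Office, StudentID}.
{Office, RoomNo}: every determinant is a superkey — BCNF.
Within {Credits, Instructor, Office, StudentID}: {Instructor}⁺ ∩ {Credits, Instructor, Office, StudentID} = {Credits, Instructor, Office}, not the whole set, so Instructor -> Credits, Office violates BCNF; decompose into {Credits, Instructor, Office} and {Instructor, StudentID}.
{Credits, Instructor, Office}: every determinant is a superkey — BCNF.
{Instructor, StudentID}: every determinant is a superkey — BCNF.

{Credits, Instructor, Office}; {Instructor, StudentID}; {Office, RoomNo}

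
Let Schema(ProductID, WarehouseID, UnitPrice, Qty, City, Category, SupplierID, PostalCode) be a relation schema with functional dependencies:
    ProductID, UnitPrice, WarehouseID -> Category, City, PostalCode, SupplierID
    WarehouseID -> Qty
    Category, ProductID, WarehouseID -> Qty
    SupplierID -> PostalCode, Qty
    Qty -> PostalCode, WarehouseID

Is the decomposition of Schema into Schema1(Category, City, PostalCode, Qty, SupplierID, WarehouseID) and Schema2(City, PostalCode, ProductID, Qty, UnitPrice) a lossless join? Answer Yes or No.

Common attributes: {City, PostalCode, Qty}; their closure is {City, PostalCode, Qty, WarehouseID}.
Neither Schema1 nor Schema2 is contained in that closure, so the decomposition is lossy.

No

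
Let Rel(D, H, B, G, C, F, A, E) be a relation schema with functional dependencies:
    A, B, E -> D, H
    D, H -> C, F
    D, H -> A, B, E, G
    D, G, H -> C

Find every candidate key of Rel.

Closure of {D, H} is {A, B, C, D, E, F, G, H}, the whole schema; {D, H} is a candidate key.
Closure of {A, B, E} is {A, B, C, D, E, F, G, H}, the whole schema; {A, B, E} is a candidate key.
No proper subset of any of these is a key, and no other minimal superkey exists.

{A, B, E}, {D, H}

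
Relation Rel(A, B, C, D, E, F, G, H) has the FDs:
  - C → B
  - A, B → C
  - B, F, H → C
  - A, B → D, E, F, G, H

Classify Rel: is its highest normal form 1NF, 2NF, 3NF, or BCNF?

Candidate keys: {A, B}, {A, C}. Prime attributes: {A, B, C}.
C → B: {C}⁺ = {B, C}, which is not all of the attributes, so the left side is not a superkey — BCNF is violated.
Since {B} ⊆ prime attributes and every other non-superkey FD also has a prime right side, the schema is in 3NF.

3NF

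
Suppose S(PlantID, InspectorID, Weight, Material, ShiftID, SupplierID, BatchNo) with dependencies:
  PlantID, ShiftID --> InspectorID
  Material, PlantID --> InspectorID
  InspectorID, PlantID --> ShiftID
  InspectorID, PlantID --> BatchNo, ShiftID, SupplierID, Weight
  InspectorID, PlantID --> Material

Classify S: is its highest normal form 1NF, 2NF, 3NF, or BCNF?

BCNF

Candidate keys: {InspectorID, PlantID}, {Material, PlantID}, {PlantID, ShiftID}. Prime attributes: {InspectorID, Material, PlantID, ShiftID}.
Every FD has a superkey on the left, so the relation is in BCNF.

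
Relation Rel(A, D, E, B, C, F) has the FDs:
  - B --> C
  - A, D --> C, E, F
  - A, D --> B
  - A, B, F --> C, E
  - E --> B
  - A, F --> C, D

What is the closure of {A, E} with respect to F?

Start with {A, E}.
E --> B applies; add {B} → now {A, B, E}.
B --> C applies; add {C} → now {A, B, C, E}.
No further FD applies.

{A, B, C, E}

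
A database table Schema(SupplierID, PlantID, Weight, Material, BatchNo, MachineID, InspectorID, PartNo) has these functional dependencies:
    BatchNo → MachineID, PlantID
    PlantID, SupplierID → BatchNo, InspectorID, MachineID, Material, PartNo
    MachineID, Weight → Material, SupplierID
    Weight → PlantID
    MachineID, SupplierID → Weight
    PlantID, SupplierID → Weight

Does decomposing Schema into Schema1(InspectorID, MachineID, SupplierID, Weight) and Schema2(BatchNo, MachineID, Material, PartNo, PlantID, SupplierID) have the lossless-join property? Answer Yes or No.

Common attributes: {MachineID, SupplierID}; their closure is {BatchNo, InspectorID, MachineID, Material, PartNo, PlantID, SupplierID, Weight}.
This includes all of Schema1, so the common attributes are a superkey of Schema1 — the join is lossless.

Yes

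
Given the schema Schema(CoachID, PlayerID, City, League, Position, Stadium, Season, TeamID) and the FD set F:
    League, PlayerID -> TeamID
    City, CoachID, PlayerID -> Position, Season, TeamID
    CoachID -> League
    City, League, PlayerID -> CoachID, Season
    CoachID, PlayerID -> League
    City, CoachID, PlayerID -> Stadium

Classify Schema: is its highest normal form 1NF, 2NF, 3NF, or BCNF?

1NF

Candidate keys: {City, CoachID, PlayerID}, {City, League, PlayerID}. Prime attributes: {City, CoachID, League, PlayerID}.
League, PlayerID -> TeamID: {League, PlayerID}⁺ = {League, PlayerID, TeamID}, which is not all of the attributes, so the left side is not a superkey — BCNF is violated.
League, PlayerID -> TeamID has non-prime {TeamID} on the right and a non-superkey on the left, so 3NF fails.
Since {CoachID, PlayerID} ⊂ {City, CoachID, PlayerID} and {CoachID, PlayerID}⁺ ⊇ {TeamID} with {TeamID} non-prime, there is a partial dependency; 2NF fails.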